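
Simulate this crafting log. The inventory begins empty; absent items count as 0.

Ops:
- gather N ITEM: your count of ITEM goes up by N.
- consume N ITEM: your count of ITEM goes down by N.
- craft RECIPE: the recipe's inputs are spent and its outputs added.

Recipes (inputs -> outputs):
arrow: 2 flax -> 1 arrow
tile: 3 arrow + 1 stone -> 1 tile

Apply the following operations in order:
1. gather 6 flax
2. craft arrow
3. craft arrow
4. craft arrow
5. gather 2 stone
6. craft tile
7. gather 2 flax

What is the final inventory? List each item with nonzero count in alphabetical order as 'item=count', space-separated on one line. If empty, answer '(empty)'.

Answer: flax=2 stone=1 tile=1

Derivation:
After 1 (gather 6 flax): flax=6
After 2 (craft arrow): arrow=1 flax=4
After 3 (craft arrow): arrow=2 flax=2
After 4 (craft arrow): arrow=3
After 5 (gather 2 stone): arrow=3 stone=2
After 6 (craft tile): stone=1 tile=1
After 7 (gather 2 flax): flax=2 stone=1 tile=1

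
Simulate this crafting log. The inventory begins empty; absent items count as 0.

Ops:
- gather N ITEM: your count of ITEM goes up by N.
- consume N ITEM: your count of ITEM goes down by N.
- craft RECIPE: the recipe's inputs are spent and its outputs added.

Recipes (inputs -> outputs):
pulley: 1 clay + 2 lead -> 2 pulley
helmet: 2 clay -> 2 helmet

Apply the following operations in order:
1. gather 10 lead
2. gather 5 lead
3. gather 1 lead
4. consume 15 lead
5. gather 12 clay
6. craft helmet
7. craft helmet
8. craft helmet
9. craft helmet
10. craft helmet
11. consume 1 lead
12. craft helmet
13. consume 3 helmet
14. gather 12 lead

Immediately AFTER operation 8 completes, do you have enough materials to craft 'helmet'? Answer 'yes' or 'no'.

After 1 (gather 10 lead): lead=10
After 2 (gather 5 lead): lead=15
After 3 (gather 1 lead): lead=16
After 4 (consume 15 lead): lead=1
After 5 (gather 12 clay): clay=12 lead=1
After 6 (craft helmet): clay=10 helmet=2 lead=1
After 7 (craft helmet): clay=8 helmet=4 lead=1
After 8 (craft helmet): clay=6 helmet=6 lead=1

Answer: yes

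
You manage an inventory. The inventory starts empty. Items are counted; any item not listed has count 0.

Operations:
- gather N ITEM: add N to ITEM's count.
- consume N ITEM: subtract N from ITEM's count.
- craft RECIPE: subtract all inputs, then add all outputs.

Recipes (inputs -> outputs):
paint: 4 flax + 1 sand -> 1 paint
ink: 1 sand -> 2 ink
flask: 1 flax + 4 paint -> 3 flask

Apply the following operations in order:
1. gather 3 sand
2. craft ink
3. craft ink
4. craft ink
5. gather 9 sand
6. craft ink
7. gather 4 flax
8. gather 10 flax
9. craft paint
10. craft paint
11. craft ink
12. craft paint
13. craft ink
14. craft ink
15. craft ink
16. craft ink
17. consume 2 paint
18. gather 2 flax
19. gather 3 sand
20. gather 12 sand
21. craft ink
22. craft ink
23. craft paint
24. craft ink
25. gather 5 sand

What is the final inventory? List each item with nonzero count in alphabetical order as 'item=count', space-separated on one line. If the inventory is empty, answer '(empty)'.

Answer: ink=24 paint=2 sand=16

Derivation:
After 1 (gather 3 sand): sand=3
After 2 (craft ink): ink=2 sand=2
After 3 (craft ink): ink=4 sand=1
After 4 (craft ink): ink=6
After 5 (gather 9 sand): ink=6 sand=9
After 6 (craft ink): ink=8 sand=8
After 7 (gather 4 flax): flax=4 ink=8 sand=8
After 8 (gather 10 flax): flax=14 ink=8 sand=8
After 9 (craft paint): flax=10 ink=8 paint=1 sand=7
After 10 (craft paint): flax=6 ink=8 paint=2 sand=6
After 11 (craft ink): flax=6 ink=10 paint=2 sand=5
After 12 (craft paint): flax=2 ink=10 paint=3 sand=4
After 13 (craft ink): flax=2 ink=12 paint=3 sand=3
After 14 (craft ink): flax=2 ink=14 paint=3 sand=2
After 15 (craft ink): flax=2 ink=16 paint=3 sand=1
After 16 (craft ink): flax=2 ink=18 paint=3
After 17 (consume 2 paint): flax=2 ink=18 paint=1
After 18 (gather 2 flax): flax=4 ink=18 paint=1
After 19 (gather 3 sand): flax=4 ink=18 paint=1 sand=3
After 20 (gather 12 sand): flax=4 ink=18 paint=1 sand=15
After 21 (craft ink): flax=4 ink=20 paint=1 sand=14
After 22 (craft ink): flax=4 ink=22 paint=1 sand=13
After 23 (craft paint): ink=22 paint=2 sand=12
After 24 (craft ink): ink=24 paint=2 sand=11
After 25 (gather 5 sand): ink=24 paint=2 sand=16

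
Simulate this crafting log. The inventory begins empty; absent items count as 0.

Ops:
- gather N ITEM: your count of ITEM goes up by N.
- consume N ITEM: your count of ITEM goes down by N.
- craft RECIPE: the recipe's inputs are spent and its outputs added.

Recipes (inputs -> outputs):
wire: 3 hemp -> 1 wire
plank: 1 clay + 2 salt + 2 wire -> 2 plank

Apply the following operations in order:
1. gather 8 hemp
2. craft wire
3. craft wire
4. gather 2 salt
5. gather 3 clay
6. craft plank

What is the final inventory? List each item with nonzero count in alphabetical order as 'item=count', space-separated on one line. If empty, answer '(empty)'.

Answer: clay=2 hemp=2 plank=2

Derivation:
After 1 (gather 8 hemp): hemp=8
After 2 (craft wire): hemp=5 wire=1
After 3 (craft wire): hemp=2 wire=2
After 4 (gather 2 salt): hemp=2 salt=2 wire=2
After 5 (gather 3 clay): clay=3 hemp=2 salt=2 wire=2
After 6 (craft plank): clay=2 hemp=2 plank=2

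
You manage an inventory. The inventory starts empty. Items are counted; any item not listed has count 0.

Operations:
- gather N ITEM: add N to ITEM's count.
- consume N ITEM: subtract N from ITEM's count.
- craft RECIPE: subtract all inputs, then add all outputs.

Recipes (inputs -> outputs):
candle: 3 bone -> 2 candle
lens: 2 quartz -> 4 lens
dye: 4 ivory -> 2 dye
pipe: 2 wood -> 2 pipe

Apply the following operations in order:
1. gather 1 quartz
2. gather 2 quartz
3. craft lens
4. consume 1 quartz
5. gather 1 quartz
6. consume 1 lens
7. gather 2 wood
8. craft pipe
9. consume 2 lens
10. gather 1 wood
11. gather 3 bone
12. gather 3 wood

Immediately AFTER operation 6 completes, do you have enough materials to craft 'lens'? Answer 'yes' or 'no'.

After 1 (gather 1 quartz): quartz=1
After 2 (gather 2 quartz): quartz=3
After 3 (craft lens): lens=4 quartz=1
After 4 (consume 1 quartz): lens=4
After 5 (gather 1 quartz): lens=4 quartz=1
After 6 (consume 1 lens): lens=3 quartz=1

Answer: no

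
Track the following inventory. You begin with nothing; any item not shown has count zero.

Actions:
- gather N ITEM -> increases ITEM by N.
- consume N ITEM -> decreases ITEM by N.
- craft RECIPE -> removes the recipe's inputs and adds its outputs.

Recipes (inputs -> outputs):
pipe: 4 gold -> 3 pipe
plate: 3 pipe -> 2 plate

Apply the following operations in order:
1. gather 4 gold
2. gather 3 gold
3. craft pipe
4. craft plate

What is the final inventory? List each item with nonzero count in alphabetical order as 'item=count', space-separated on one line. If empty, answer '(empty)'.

After 1 (gather 4 gold): gold=4
After 2 (gather 3 gold): gold=7
After 3 (craft pipe): gold=3 pipe=3
After 4 (craft plate): gold=3 plate=2

Answer: gold=3 plate=2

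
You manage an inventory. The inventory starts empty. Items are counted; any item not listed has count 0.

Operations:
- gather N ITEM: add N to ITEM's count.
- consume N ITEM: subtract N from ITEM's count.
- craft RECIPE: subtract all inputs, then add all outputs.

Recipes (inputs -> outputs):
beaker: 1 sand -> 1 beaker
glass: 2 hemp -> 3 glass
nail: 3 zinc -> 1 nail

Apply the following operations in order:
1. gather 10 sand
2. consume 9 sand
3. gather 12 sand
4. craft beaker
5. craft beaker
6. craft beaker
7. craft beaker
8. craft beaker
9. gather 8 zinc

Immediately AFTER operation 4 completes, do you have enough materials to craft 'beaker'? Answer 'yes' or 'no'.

Answer: yes

Derivation:
After 1 (gather 10 sand): sand=10
After 2 (consume 9 sand): sand=1
After 3 (gather 12 sand): sand=13
After 4 (craft beaker): beaker=1 sand=12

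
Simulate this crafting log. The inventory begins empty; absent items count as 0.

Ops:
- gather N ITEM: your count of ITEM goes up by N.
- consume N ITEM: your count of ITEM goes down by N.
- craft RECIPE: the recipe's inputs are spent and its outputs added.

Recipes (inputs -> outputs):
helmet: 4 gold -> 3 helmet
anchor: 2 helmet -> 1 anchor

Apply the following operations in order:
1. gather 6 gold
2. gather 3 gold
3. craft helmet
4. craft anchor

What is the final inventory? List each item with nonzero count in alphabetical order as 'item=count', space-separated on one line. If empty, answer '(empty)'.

After 1 (gather 6 gold): gold=6
After 2 (gather 3 gold): gold=9
After 3 (craft helmet): gold=5 helmet=3
After 4 (craft anchor): anchor=1 gold=5 helmet=1

Answer: anchor=1 gold=5 helmet=1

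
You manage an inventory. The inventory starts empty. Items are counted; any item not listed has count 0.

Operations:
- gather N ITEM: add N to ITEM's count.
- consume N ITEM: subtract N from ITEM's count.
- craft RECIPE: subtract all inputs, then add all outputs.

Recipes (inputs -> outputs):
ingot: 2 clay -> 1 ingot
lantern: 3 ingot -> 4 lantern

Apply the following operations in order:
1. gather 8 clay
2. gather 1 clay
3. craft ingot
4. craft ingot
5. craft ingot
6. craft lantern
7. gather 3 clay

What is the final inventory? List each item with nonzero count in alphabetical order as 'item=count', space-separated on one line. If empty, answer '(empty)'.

Answer: clay=6 lantern=4

Derivation:
After 1 (gather 8 clay): clay=8
After 2 (gather 1 clay): clay=9
After 3 (craft ingot): clay=7 ingot=1
After 4 (craft ingot): clay=5 ingot=2
After 5 (craft ingot): clay=3 ingot=3
After 6 (craft lantern): clay=3 lantern=4
After 7 (gather 3 clay): clay=6 lantern=4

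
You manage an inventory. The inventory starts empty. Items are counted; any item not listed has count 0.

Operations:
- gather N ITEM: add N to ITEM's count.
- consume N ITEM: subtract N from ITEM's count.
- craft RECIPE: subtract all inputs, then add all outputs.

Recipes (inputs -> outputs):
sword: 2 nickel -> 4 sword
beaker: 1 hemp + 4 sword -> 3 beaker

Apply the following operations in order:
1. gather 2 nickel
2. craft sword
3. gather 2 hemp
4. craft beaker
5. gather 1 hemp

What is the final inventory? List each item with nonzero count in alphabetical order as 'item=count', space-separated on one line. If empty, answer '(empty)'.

After 1 (gather 2 nickel): nickel=2
After 2 (craft sword): sword=4
After 3 (gather 2 hemp): hemp=2 sword=4
After 4 (craft beaker): beaker=3 hemp=1
After 5 (gather 1 hemp): beaker=3 hemp=2

Answer: beaker=3 hemp=2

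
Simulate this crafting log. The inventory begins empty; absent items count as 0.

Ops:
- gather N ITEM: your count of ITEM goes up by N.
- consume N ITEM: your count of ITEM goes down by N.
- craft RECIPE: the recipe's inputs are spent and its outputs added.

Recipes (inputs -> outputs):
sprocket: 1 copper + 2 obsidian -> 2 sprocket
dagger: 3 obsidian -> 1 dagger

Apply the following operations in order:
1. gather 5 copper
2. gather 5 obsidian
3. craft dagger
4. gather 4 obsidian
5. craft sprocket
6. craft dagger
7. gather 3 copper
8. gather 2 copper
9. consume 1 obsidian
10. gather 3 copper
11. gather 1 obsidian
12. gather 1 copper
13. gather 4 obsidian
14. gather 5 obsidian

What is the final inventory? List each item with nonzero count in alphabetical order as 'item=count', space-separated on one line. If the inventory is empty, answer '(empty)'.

After 1 (gather 5 copper): copper=5
After 2 (gather 5 obsidian): copper=5 obsidian=5
After 3 (craft dagger): copper=5 dagger=1 obsidian=2
After 4 (gather 4 obsidian): copper=5 dagger=1 obsidian=6
After 5 (craft sprocket): copper=4 dagger=1 obsidian=4 sprocket=2
After 6 (craft dagger): copper=4 dagger=2 obsidian=1 sprocket=2
After 7 (gather 3 copper): copper=7 dagger=2 obsidian=1 sprocket=2
After 8 (gather 2 copper): copper=9 dagger=2 obsidian=1 sprocket=2
After 9 (consume 1 obsidian): copper=9 dagger=2 sprocket=2
After 10 (gather 3 copper): copper=12 dagger=2 sprocket=2
After 11 (gather 1 obsidian): copper=12 dagger=2 obsidian=1 sprocket=2
After 12 (gather 1 copper): copper=13 dagger=2 obsidian=1 sprocket=2
After 13 (gather 4 obsidian): copper=13 dagger=2 obsidian=5 sprocket=2
After 14 (gather 5 obsidian): copper=13 dagger=2 obsidian=10 sprocket=2

Answer: copper=13 dagger=2 obsidian=10 sprocket=2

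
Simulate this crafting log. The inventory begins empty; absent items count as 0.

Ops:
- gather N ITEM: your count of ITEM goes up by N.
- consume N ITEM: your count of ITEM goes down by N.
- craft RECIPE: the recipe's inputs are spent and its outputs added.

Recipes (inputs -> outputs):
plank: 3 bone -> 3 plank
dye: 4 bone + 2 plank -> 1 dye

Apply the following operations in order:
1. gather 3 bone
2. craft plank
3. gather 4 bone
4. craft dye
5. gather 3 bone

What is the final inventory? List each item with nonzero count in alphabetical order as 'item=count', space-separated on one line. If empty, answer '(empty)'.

After 1 (gather 3 bone): bone=3
After 2 (craft plank): plank=3
After 3 (gather 4 bone): bone=4 plank=3
After 4 (craft dye): dye=1 plank=1
After 5 (gather 3 bone): bone=3 dye=1 plank=1

Answer: bone=3 dye=1 plank=1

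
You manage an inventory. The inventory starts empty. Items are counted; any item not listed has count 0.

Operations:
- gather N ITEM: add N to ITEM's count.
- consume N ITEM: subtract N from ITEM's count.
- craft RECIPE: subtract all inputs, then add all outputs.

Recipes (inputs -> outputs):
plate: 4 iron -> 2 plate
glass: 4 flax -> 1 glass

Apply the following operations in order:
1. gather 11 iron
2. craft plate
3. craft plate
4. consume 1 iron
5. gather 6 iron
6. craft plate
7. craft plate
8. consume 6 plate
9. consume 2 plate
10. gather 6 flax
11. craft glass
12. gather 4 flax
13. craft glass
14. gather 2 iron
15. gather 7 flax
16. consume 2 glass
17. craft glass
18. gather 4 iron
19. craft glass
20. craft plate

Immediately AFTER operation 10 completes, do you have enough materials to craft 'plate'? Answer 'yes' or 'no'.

After 1 (gather 11 iron): iron=11
After 2 (craft plate): iron=7 plate=2
After 3 (craft plate): iron=3 plate=4
After 4 (consume 1 iron): iron=2 plate=4
After 5 (gather 6 iron): iron=8 plate=4
After 6 (craft plate): iron=4 plate=6
After 7 (craft plate): plate=8
After 8 (consume 6 plate): plate=2
After 9 (consume 2 plate): (empty)
After 10 (gather 6 flax): flax=6

Answer: no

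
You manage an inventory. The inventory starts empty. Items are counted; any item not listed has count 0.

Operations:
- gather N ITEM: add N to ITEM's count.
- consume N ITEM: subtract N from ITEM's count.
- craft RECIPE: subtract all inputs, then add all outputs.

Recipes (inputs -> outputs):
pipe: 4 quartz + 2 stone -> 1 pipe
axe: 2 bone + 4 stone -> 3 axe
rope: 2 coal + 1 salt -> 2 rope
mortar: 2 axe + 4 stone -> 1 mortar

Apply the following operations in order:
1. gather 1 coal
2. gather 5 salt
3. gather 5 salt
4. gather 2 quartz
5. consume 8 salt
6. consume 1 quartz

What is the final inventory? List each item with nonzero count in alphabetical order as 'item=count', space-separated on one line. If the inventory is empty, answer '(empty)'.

After 1 (gather 1 coal): coal=1
After 2 (gather 5 salt): coal=1 salt=5
After 3 (gather 5 salt): coal=1 salt=10
After 4 (gather 2 quartz): coal=1 quartz=2 salt=10
After 5 (consume 8 salt): coal=1 quartz=2 salt=2
After 6 (consume 1 quartz): coal=1 quartz=1 salt=2

Answer: coal=1 quartz=1 salt=2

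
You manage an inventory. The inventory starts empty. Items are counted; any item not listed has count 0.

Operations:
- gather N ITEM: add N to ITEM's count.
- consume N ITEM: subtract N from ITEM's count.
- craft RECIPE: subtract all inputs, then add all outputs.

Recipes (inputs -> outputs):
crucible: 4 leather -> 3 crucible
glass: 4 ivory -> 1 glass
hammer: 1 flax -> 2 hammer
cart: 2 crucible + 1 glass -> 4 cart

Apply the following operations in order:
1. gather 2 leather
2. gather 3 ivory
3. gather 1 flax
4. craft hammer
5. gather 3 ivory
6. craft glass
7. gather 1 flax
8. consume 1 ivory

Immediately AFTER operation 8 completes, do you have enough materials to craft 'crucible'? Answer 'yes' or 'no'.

Answer: no

Derivation:
After 1 (gather 2 leather): leather=2
After 2 (gather 3 ivory): ivory=3 leather=2
After 3 (gather 1 flax): flax=1 ivory=3 leather=2
After 4 (craft hammer): hammer=2 ivory=3 leather=2
After 5 (gather 3 ivory): hammer=2 ivory=6 leather=2
After 6 (craft glass): glass=1 hammer=2 ivory=2 leather=2
After 7 (gather 1 flax): flax=1 glass=1 hammer=2 ivory=2 leather=2
After 8 (consume 1 ivory): flax=1 glass=1 hammer=2 ivory=1 leather=2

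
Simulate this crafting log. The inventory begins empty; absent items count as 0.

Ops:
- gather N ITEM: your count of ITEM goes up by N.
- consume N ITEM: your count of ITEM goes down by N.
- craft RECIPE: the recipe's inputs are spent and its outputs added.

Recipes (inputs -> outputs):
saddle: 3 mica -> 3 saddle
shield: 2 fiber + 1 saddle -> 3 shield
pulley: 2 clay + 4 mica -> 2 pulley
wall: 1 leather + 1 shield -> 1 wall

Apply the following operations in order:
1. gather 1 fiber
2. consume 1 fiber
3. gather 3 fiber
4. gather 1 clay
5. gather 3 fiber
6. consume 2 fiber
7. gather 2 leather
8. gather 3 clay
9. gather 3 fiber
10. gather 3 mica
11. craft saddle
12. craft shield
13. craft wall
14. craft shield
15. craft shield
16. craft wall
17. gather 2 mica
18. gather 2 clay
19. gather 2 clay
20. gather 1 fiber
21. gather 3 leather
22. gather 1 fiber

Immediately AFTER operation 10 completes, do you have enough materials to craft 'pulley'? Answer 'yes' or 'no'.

After 1 (gather 1 fiber): fiber=1
After 2 (consume 1 fiber): (empty)
After 3 (gather 3 fiber): fiber=3
After 4 (gather 1 clay): clay=1 fiber=3
After 5 (gather 3 fiber): clay=1 fiber=6
After 6 (consume 2 fiber): clay=1 fiber=4
After 7 (gather 2 leather): clay=1 fiber=4 leather=2
After 8 (gather 3 clay): clay=4 fiber=4 leather=2
After 9 (gather 3 fiber): clay=4 fiber=7 leather=2
After 10 (gather 3 mica): clay=4 fiber=7 leather=2 mica=3

Answer: no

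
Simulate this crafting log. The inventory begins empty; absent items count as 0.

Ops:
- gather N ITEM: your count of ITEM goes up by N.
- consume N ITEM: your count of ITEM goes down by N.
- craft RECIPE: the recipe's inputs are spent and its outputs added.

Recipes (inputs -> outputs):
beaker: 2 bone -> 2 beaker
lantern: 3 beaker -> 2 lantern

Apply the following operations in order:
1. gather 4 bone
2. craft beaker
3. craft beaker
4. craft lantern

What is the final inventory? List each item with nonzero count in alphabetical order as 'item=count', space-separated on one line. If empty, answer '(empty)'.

After 1 (gather 4 bone): bone=4
After 2 (craft beaker): beaker=2 bone=2
After 3 (craft beaker): beaker=4
After 4 (craft lantern): beaker=1 lantern=2

Answer: beaker=1 lantern=2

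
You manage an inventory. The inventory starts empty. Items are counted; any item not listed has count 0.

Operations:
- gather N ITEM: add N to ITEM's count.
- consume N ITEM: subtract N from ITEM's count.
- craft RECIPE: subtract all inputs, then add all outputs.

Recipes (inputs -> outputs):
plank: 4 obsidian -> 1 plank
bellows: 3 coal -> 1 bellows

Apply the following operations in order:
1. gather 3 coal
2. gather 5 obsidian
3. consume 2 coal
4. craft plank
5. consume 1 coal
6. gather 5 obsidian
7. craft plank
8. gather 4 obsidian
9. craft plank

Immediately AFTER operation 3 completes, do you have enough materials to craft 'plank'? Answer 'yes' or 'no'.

Answer: yes

Derivation:
After 1 (gather 3 coal): coal=3
After 2 (gather 5 obsidian): coal=3 obsidian=5
After 3 (consume 2 coal): coal=1 obsidian=5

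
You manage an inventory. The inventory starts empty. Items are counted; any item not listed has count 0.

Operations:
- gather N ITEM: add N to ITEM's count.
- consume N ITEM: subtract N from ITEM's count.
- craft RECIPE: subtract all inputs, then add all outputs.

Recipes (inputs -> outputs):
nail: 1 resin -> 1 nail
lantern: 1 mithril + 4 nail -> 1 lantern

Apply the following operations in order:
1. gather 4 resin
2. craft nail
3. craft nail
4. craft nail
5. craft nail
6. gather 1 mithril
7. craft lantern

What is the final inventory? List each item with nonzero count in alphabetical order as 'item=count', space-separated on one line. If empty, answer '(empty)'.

After 1 (gather 4 resin): resin=4
After 2 (craft nail): nail=1 resin=3
After 3 (craft nail): nail=2 resin=2
After 4 (craft nail): nail=3 resin=1
After 5 (craft nail): nail=4
After 6 (gather 1 mithril): mithril=1 nail=4
After 7 (craft lantern): lantern=1

Answer: lantern=1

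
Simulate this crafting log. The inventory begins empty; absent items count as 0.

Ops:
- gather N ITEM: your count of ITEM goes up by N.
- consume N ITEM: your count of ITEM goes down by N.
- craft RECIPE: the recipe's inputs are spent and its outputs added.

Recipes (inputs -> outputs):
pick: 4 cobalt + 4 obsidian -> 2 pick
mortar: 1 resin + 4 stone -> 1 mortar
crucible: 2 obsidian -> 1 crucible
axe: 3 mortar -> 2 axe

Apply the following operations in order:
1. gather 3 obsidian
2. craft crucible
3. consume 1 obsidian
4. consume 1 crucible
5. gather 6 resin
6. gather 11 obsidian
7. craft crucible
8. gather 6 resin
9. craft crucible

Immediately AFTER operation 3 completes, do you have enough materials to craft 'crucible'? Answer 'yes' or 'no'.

After 1 (gather 3 obsidian): obsidian=3
After 2 (craft crucible): crucible=1 obsidian=1
After 3 (consume 1 obsidian): crucible=1

Answer: no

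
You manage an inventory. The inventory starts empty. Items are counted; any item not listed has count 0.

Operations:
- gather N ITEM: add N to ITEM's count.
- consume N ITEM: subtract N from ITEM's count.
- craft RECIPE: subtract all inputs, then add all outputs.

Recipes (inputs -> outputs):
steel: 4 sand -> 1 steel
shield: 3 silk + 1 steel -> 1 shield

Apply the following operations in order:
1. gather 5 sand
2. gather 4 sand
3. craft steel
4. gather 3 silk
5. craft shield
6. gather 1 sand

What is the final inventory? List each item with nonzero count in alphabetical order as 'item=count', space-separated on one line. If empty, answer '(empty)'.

After 1 (gather 5 sand): sand=5
After 2 (gather 4 sand): sand=9
After 3 (craft steel): sand=5 steel=1
After 4 (gather 3 silk): sand=5 silk=3 steel=1
After 5 (craft shield): sand=5 shield=1
After 6 (gather 1 sand): sand=6 shield=1

Answer: sand=6 shield=1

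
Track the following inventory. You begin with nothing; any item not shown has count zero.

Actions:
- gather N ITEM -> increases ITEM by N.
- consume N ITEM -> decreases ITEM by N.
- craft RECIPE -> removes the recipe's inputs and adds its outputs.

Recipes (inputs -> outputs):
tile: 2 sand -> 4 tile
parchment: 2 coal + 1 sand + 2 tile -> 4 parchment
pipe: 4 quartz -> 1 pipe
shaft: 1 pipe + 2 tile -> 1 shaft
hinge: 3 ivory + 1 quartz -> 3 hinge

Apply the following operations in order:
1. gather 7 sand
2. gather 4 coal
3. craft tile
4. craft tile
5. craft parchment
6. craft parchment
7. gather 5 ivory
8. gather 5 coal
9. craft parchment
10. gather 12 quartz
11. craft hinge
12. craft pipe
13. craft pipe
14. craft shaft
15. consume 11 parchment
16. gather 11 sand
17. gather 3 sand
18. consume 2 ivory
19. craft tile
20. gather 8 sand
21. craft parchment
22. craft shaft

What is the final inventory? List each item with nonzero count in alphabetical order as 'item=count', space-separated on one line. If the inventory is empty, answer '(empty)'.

After 1 (gather 7 sand): sand=7
After 2 (gather 4 coal): coal=4 sand=7
After 3 (craft tile): coal=4 sand=5 tile=4
After 4 (craft tile): coal=4 sand=3 tile=8
After 5 (craft parchment): coal=2 parchment=4 sand=2 tile=6
After 6 (craft parchment): parchment=8 sand=1 tile=4
After 7 (gather 5 ivory): ivory=5 parchment=8 sand=1 tile=4
After 8 (gather 5 coal): coal=5 ivory=5 parchment=8 sand=1 tile=4
After 9 (craft parchment): coal=3 ivory=5 parchment=12 tile=2
After 10 (gather 12 quartz): coal=3 ivory=5 parchment=12 quartz=12 tile=2
After 11 (craft hinge): coal=3 hinge=3 ivory=2 parchment=12 quartz=11 tile=2
After 12 (craft pipe): coal=3 hinge=3 ivory=2 parchment=12 pipe=1 quartz=7 tile=2
After 13 (craft pipe): coal=3 hinge=3 ivory=2 parchment=12 pipe=2 quartz=3 tile=2
After 14 (craft shaft): coal=3 hinge=3 ivory=2 parchment=12 pipe=1 quartz=3 shaft=1
After 15 (consume 11 parchment): coal=3 hinge=3 ivory=2 parchment=1 pipe=1 quartz=3 shaft=1
After 16 (gather 11 sand): coal=3 hinge=3 ivory=2 parchment=1 pipe=1 quartz=3 sand=11 shaft=1
After 17 (gather 3 sand): coal=3 hinge=3 ivory=2 parchment=1 pipe=1 quartz=3 sand=14 shaft=1
After 18 (consume 2 ivory): coal=3 hinge=3 parchment=1 pipe=1 quartz=3 sand=14 shaft=1
After 19 (craft tile): coal=3 hinge=3 parchment=1 pipe=1 quartz=3 sand=12 shaft=1 tile=4
After 20 (gather 8 sand): coal=3 hinge=3 parchment=1 pipe=1 quartz=3 sand=20 shaft=1 tile=4
After 21 (craft parchment): coal=1 hinge=3 parchment=5 pipe=1 quartz=3 sand=19 shaft=1 tile=2
After 22 (craft shaft): coal=1 hinge=3 parchment=5 quartz=3 sand=19 shaft=2

Answer: coal=1 hinge=3 parchment=5 quartz=3 sand=19 shaft=2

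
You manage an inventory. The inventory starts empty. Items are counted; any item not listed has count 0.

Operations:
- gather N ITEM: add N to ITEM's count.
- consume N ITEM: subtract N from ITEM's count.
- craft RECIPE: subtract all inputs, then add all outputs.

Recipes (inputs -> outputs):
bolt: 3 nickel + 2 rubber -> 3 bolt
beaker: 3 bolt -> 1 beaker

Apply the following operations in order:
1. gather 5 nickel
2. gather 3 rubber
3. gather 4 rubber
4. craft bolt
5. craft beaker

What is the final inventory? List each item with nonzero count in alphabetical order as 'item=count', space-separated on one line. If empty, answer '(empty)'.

After 1 (gather 5 nickel): nickel=5
After 2 (gather 3 rubber): nickel=5 rubber=3
After 3 (gather 4 rubber): nickel=5 rubber=7
After 4 (craft bolt): bolt=3 nickel=2 rubber=5
After 5 (craft beaker): beaker=1 nickel=2 rubber=5

Answer: beaker=1 nickel=2 rubber=5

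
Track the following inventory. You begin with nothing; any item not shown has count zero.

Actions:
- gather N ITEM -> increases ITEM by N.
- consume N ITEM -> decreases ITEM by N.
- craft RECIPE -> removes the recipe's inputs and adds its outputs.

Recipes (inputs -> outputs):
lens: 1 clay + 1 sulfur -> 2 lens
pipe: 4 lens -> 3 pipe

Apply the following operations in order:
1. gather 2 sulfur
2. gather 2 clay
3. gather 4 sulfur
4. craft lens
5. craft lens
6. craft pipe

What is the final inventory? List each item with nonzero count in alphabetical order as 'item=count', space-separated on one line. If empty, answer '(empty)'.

Answer: pipe=3 sulfur=4

Derivation:
After 1 (gather 2 sulfur): sulfur=2
After 2 (gather 2 clay): clay=2 sulfur=2
After 3 (gather 4 sulfur): clay=2 sulfur=6
After 4 (craft lens): clay=1 lens=2 sulfur=5
After 5 (craft lens): lens=4 sulfur=4
After 6 (craft pipe): pipe=3 sulfur=4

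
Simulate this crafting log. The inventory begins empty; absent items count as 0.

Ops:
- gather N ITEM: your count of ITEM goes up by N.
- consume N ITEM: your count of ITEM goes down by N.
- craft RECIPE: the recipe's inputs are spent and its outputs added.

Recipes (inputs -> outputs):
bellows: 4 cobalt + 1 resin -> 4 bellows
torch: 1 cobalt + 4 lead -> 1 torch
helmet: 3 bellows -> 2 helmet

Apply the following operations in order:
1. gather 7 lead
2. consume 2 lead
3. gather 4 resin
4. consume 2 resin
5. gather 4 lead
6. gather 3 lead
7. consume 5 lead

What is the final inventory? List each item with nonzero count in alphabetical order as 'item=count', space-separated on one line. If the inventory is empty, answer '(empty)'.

After 1 (gather 7 lead): lead=7
After 2 (consume 2 lead): lead=5
After 3 (gather 4 resin): lead=5 resin=4
After 4 (consume 2 resin): lead=5 resin=2
After 5 (gather 4 lead): lead=9 resin=2
After 6 (gather 3 lead): lead=12 resin=2
After 7 (consume 5 lead): lead=7 resin=2

Answer: lead=7 resin=2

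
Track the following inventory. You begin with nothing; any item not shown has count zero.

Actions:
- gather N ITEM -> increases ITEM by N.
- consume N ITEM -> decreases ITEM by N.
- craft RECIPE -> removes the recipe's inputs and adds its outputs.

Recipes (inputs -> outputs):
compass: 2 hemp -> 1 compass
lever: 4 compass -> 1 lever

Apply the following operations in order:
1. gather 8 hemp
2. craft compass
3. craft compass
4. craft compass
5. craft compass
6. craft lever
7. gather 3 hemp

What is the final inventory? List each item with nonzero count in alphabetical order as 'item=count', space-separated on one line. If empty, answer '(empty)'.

After 1 (gather 8 hemp): hemp=8
After 2 (craft compass): compass=1 hemp=6
After 3 (craft compass): compass=2 hemp=4
After 4 (craft compass): compass=3 hemp=2
After 5 (craft compass): compass=4
After 6 (craft lever): lever=1
After 7 (gather 3 hemp): hemp=3 lever=1

Answer: hemp=3 lever=1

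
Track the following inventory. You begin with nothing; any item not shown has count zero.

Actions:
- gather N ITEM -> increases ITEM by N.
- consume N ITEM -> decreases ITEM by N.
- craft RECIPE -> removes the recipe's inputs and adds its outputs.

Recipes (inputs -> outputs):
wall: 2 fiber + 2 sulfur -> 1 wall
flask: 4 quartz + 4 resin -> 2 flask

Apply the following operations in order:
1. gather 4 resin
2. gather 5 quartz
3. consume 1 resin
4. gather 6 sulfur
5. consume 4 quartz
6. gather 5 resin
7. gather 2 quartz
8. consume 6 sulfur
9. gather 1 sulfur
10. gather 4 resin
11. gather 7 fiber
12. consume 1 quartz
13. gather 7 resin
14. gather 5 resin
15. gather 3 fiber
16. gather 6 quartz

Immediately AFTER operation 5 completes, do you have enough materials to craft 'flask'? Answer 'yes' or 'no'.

After 1 (gather 4 resin): resin=4
After 2 (gather 5 quartz): quartz=5 resin=4
After 3 (consume 1 resin): quartz=5 resin=3
After 4 (gather 6 sulfur): quartz=5 resin=3 sulfur=6
After 5 (consume 4 quartz): quartz=1 resin=3 sulfur=6

Answer: no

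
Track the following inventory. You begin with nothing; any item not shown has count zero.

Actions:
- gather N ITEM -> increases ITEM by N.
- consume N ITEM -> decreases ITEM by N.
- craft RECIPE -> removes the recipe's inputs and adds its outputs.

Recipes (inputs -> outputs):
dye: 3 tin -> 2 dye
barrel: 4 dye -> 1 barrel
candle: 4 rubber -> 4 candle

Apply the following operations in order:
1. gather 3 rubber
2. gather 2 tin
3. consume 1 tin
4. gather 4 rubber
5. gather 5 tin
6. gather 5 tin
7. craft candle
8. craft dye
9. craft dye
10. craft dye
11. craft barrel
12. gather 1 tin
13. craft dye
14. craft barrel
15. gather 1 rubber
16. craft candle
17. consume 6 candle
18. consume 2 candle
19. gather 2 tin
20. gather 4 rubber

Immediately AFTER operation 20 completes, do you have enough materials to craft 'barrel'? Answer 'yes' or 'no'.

Answer: no

Derivation:
After 1 (gather 3 rubber): rubber=3
After 2 (gather 2 tin): rubber=3 tin=2
After 3 (consume 1 tin): rubber=3 tin=1
After 4 (gather 4 rubber): rubber=7 tin=1
After 5 (gather 5 tin): rubber=7 tin=6
After 6 (gather 5 tin): rubber=7 tin=11
After 7 (craft candle): candle=4 rubber=3 tin=11
After 8 (craft dye): candle=4 dye=2 rubber=3 tin=8
After 9 (craft dye): candle=4 dye=4 rubber=3 tin=5
After 10 (craft dye): candle=4 dye=6 rubber=3 tin=2
After 11 (craft barrel): barrel=1 candle=4 dye=2 rubber=3 tin=2
After 12 (gather 1 tin): barrel=1 candle=4 dye=2 rubber=3 tin=3
After 13 (craft dye): barrel=1 candle=4 dye=4 rubber=3
After 14 (craft barrel): barrel=2 candle=4 rubber=3
After 15 (gather 1 rubber): barrel=2 candle=4 rubber=4
After 16 (craft candle): barrel=2 candle=8
After 17 (consume 6 candle): barrel=2 candle=2
After 18 (consume 2 candle): barrel=2
After 19 (gather 2 tin): barrel=2 tin=2
After 20 (gather 4 rubber): barrel=2 rubber=4 tin=2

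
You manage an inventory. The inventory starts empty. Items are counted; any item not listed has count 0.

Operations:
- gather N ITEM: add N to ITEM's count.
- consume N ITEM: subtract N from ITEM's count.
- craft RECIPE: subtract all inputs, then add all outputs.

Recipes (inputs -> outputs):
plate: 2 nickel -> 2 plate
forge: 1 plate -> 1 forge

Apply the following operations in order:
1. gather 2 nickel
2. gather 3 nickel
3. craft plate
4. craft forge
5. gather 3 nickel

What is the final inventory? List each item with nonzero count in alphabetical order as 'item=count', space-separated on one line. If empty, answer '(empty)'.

After 1 (gather 2 nickel): nickel=2
After 2 (gather 3 nickel): nickel=5
After 3 (craft plate): nickel=3 plate=2
After 4 (craft forge): forge=1 nickel=3 plate=1
After 5 (gather 3 nickel): forge=1 nickel=6 plate=1

Answer: forge=1 nickel=6 plate=1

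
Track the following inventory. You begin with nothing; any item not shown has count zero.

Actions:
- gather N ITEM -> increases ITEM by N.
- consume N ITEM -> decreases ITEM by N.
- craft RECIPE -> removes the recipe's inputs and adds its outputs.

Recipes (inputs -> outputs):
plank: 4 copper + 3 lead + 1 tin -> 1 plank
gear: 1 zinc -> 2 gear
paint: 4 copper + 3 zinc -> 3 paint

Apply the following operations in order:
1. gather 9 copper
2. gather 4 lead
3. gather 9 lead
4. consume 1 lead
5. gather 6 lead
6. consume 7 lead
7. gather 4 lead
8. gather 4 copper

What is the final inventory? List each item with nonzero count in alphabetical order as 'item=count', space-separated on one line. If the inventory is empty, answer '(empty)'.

After 1 (gather 9 copper): copper=9
After 2 (gather 4 lead): copper=9 lead=4
After 3 (gather 9 lead): copper=9 lead=13
After 4 (consume 1 lead): copper=9 lead=12
After 5 (gather 6 lead): copper=9 lead=18
After 6 (consume 7 lead): copper=9 lead=11
After 7 (gather 4 lead): copper=9 lead=15
After 8 (gather 4 copper): copper=13 lead=15

Answer: copper=13 lead=15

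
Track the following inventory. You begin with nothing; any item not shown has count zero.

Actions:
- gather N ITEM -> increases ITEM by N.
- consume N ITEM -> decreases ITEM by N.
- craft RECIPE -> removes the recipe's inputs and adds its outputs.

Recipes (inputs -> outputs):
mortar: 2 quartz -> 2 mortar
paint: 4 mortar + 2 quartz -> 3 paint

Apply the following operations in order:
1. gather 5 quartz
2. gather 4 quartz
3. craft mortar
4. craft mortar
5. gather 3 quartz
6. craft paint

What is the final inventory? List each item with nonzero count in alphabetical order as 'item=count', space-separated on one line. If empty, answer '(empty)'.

Answer: paint=3 quartz=6

Derivation:
After 1 (gather 5 quartz): quartz=5
After 2 (gather 4 quartz): quartz=9
After 3 (craft mortar): mortar=2 quartz=7
After 4 (craft mortar): mortar=4 quartz=5
After 5 (gather 3 quartz): mortar=4 quartz=8
After 6 (craft paint): paint=3 quartz=6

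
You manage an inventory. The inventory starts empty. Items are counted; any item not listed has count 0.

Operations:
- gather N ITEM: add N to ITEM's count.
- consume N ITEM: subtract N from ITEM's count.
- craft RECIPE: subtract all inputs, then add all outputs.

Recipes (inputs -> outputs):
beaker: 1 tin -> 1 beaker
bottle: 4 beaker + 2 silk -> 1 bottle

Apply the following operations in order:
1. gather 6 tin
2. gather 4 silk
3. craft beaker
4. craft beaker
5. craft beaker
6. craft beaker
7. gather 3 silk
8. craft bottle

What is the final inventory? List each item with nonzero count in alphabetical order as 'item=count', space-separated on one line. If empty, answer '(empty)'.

Answer: bottle=1 silk=5 tin=2

Derivation:
After 1 (gather 6 tin): tin=6
After 2 (gather 4 silk): silk=4 tin=6
After 3 (craft beaker): beaker=1 silk=4 tin=5
After 4 (craft beaker): beaker=2 silk=4 tin=4
After 5 (craft beaker): beaker=3 silk=4 tin=3
After 6 (craft beaker): beaker=4 silk=4 tin=2
After 7 (gather 3 silk): beaker=4 silk=7 tin=2
After 8 (craft bottle): bottle=1 silk=5 tin=2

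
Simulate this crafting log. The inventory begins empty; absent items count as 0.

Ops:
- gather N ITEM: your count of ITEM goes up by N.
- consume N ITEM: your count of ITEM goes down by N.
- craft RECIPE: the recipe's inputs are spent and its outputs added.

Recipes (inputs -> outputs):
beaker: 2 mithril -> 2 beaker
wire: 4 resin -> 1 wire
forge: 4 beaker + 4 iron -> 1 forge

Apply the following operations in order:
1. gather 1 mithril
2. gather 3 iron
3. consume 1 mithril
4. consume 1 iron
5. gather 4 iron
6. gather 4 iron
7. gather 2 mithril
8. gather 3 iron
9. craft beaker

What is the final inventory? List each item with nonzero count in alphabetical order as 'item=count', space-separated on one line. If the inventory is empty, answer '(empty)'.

Answer: beaker=2 iron=13

Derivation:
After 1 (gather 1 mithril): mithril=1
After 2 (gather 3 iron): iron=3 mithril=1
After 3 (consume 1 mithril): iron=3
After 4 (consume 1 iron): iron=2
After 5 (gather 4 iron): iron=6
After 6 (gather 4 iron): iron=10
After 7 (gather 2 mithril): iron=10 mithril=2
After 8 (gather 3 iron): iron=13 mithril=2
After 9 (craft beaker): beaker=2 iron=13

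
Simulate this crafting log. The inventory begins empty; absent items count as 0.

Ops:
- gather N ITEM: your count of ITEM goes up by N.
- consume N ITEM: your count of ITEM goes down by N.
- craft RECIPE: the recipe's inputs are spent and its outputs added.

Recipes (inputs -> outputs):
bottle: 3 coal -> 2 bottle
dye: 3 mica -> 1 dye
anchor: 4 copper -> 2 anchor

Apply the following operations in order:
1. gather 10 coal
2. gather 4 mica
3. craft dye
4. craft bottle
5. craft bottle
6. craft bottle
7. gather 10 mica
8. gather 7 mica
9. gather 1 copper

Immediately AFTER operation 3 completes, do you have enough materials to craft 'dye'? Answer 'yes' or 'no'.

Answer: no

Derivation:
After 1 (gather 10 coal): coal=10
After 2 (gather 4 mica): coal=10 mica=4
After 3 (craft dye): coal=10 dye=1 mica=1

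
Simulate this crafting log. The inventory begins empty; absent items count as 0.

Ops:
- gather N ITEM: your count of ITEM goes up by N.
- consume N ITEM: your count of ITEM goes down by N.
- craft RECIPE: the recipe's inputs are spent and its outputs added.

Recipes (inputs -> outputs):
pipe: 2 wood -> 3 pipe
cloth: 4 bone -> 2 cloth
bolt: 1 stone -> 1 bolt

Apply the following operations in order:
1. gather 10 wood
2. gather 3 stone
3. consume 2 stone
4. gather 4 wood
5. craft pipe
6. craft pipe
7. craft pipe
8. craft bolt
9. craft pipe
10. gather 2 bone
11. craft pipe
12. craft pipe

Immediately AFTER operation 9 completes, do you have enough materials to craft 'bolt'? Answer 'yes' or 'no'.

After 1 (gather 10 wood): wood=10
After 2 (gather 3 stone): stone=3 wood=10
After 3 (consume 2 stone): stone=1 wood=10
After 4 (gather 4 wood): stone=1 wood=14
After 5 (craft pipe): pipe=3 stone=1 wood=12
After 6 (craft pipe): pipe=6 stone=1 wood=10
After 7 (craft pipe): pipe=9 stone=1 wood=8
After 8 (craft bolt): bolt=1 pipe=9 wood=8
After 9 (craft pipe): bolt=1 pipe=12 wood=6

Answer: no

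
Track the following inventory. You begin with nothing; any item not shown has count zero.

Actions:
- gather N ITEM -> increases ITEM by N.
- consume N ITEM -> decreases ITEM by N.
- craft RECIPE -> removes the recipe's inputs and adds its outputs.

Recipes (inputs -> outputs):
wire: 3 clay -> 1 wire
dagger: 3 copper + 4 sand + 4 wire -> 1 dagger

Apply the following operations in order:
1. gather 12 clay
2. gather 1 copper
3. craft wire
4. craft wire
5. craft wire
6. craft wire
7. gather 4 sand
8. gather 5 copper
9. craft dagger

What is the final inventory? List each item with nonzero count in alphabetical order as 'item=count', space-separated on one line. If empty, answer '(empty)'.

Answer: copper=3 dagger=1

Derivation:
After 1 (gather 12 clay): clay=12
After 2 (gather 1 copper): clay=12 copper=1
After 3 (craft wire): clay=9 copper=1 wire=1
After 4 (craft wire): clay=6 copper=1 wire=2
After 5 (craft wire): clay=3 copper=1 wire=3
After 6 (craft wire): copper=1 wire=4
After 7 (gather 4 sand): copper=1 sand=4 wire=4
After 8 (gather 5 copper): copper=6 sand=4 wire=4
After 9 (craft dagger): copper=3 dagger=1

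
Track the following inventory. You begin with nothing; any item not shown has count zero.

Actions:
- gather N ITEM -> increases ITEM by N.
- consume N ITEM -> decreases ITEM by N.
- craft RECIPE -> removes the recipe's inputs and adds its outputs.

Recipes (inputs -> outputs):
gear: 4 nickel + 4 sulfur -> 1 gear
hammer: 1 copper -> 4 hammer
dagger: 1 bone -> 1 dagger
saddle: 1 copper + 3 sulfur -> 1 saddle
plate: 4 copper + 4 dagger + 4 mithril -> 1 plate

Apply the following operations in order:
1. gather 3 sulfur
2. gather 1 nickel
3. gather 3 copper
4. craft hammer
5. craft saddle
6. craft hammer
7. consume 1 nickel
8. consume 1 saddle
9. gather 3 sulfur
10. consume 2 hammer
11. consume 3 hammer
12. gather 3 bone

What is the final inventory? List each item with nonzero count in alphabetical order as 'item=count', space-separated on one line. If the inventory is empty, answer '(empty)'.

After 1 (gather 3 sulfur): sulfur=3
After 2 (gather 1 nickel): nickel=1 sulfur=3
After 3 (gather 3 copper): copper=3 nickel=1 sulfur=3
After 4 (craft hammer): copper=2 hammer=4 nickel=1 sulfur=3
After 5 (craft saddle): copper=1 hammer=4 nickel=1 saddle=1
After 6 (craft hammer): hammer=8 nickel=1 saddle=1
After 7 (consume 1 nickel): hammer=8 saddle=1
After 8 (consume 1 saddle): hammer=8
After 9 (gather 3 sulfur): hammer=8 sulfur=3
After 10 (consume 2 hammer): hammer=6 sulfur=3
After 11 (consume 3 hammer): hammer=3 sulfur=3
After 12 (gather 3 bone): bone=3 hammer=3 sulfur=3

Answer: bone=3 hammer=3 sulfur=3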